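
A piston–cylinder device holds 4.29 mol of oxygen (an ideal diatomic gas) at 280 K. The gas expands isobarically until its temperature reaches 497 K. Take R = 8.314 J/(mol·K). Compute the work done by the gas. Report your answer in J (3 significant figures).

W ≈ 7740 J

Isobaric: W = P ΔV = nR ΔT.
W = (4.29)(8.314)(497 − 280) = 7740 J.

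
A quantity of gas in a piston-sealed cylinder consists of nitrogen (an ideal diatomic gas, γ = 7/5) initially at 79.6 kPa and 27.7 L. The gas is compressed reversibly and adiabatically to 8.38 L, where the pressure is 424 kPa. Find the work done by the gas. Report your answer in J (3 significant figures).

Adiabatic: W = (P₁V₁ − P₂V₂)/(γ − 1) with γ = 7/5.
P₁V₁ = 2205 J, P₂V₂ = 3553 J.
W = (2205 − 3553) / 0.4 = -3371 J.

W ≈ -3370 J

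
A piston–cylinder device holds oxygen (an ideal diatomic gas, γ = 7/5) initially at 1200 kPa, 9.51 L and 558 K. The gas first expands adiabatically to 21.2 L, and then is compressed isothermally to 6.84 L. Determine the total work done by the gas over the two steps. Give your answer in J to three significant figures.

W_total ≈ -1540 J

Step 1 (adiabatic): W = (P₁V₁ − P₂V₂)/(γ−1) = (11412 − 8281)/0.4 = 7827 J.
After step 1: P = 390.6 kPa, V = 21.2 L, T = 404.9 K.
Step 2 (isothermal): W = P₁V₁ ln(V₂/V₁) = (8281) ln(6.84/21.2) = -9368 J.
W_total = 7827 − 9368 = -1541 J.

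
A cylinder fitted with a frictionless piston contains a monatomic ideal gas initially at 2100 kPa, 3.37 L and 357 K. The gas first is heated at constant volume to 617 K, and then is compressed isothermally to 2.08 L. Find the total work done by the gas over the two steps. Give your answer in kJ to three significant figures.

W_total ≈ -5.90 kJ

Step 1 (isochoric): W = 0 (constant volume).
After step 1: P = 3629 kPa (V unchanged).
Step 2 (isothermal): W = P₁V₁ ln(V₂/V₁) = (12231) ln(2.08/3.37) = -5902 J.
W_total = 0 − 5902 = -5902 J.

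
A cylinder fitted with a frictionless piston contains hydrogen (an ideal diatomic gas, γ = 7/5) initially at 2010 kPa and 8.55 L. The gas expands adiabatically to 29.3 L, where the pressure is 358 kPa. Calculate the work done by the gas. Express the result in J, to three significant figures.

Adiabatic: W = (P₁V₁ − P₂V₂)/(γ − 1) with γ = 7/5.
P₁V₁ = 17186 J, P₂V₂ = 10489 J.
W = (17186 − 10489) / 0.4 = 16740 J.

W ≈ 16700 J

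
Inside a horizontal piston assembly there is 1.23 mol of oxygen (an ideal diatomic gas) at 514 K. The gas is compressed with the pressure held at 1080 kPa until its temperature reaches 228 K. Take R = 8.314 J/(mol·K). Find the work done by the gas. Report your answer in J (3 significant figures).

Isobaric: W = P ΔV = nR ΔT.
W = (1.23)(8.314)(228 − 514) = -2925 J.

W ≈ -2920 J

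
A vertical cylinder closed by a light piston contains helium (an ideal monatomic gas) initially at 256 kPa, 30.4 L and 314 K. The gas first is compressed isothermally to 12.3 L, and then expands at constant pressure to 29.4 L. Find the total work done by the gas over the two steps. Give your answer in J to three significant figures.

Step 1 (isothermal): W = P₁V₁ ln(V₂/V₁) = (7782) ln(12.3/30.4) = -7042 J.
After step 1: P = 632.7 kPa, V = 12.3 L, T = 314 K.
Step 2 (isobaric): W = PΔV = (632.7 kPa)(29.4 − 12.3 L) = 10819 J.
W_total = -7042 + 10819 = 3778 J.

W_total ≈ 3780 J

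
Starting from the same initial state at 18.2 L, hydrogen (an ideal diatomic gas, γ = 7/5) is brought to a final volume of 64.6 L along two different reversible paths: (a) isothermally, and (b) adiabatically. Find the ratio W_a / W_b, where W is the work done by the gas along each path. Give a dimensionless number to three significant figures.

Path (a) isothermal: W = P₁V₁ ln(V₂/V₁) → W_a/(P₁V₁) = 1.267.
Path (b) adiabatic: W = P₁V₁(1 − (V₁/V₂)^(γ−1))/(γ−1) → W_b/(P₁V₁) = 0.9938.
W_a / W_b = 1.267 / 0.9938 = 1.275.

W_a / W_b ≈ 1.27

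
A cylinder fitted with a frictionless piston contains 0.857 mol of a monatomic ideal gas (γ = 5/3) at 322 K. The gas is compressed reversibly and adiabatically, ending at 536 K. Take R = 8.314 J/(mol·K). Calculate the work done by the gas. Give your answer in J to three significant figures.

W ≈ -2290 J

Adiabatic ⇒ Q = 0, so W_by = −ΔU = nCᵥ(T₁ − T₂).
Cᵥ = 3R/2 = 12.47 J/(mol·K).
W = (0.857)(12.47)(322 − 536) = -2287 J.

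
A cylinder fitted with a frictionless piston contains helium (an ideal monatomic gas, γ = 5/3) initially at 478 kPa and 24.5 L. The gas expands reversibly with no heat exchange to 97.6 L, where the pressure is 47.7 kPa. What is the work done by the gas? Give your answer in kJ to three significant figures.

Adiabatic: W = (P₁V₁ − P₂V₂)/(γ − 1) with γ = 5/3.
P₁V₁ = 11711 J, P₂V₂ = 4656 J.
W = (11711 − 4656) / 0.6667 = 10583 J.

W ≈ 10.6 kJ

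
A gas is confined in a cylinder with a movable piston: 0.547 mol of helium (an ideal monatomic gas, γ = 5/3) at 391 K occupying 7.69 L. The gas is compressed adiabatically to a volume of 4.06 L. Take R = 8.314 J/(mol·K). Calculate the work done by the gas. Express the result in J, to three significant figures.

W ≈ -1420 J

Adiabatic: TV^(γ−1) = const with γ = 5/3.
T₂ = T₁ (V₁/V₂)^(γ−1) = 391 × (7.69/4.06)^0.667 = 391 × 1.531 = 598.6 K.
W_by = nCᵥ(T₁ − T₂) = (0.547)(12.47)(391 − 598.6) = -1416 J.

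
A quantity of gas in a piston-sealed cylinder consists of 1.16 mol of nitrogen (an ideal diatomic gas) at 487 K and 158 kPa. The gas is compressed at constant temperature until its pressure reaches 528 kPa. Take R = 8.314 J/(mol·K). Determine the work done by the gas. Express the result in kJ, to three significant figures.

Isothermal process: W = nRT ln(V₂/V₁) = nRT ln(P₁/P₂).
W = (1.16)(8.314)(487) × ln(158/528)
  = 4697 × ln(0.2992) = 4697 × -1.207
W_by_gas = -5667 J.

W ≈ -5.67 kJ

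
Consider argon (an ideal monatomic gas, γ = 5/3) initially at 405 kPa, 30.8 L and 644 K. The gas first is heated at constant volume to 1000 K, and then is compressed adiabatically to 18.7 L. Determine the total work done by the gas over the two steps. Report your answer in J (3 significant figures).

W_total ≈ -11500 J

Step 1 (isochoric): W = 0 (constant volume).
After step 1: P = 628.9 kPa (V unchanged).
Step 2 (adiabatic): W = (P₁V₁ − P₂V₂)/(γ−1) = (19370 − 27014)/0.667 = -11467 J.
W_total = 0 − 11467 = -11467 J.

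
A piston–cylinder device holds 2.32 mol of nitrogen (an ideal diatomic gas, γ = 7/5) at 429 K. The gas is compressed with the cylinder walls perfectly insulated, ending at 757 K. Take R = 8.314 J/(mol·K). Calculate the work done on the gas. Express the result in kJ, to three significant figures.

W ≈ 15.8 kJ

Adiabatic ⇒ Q = 0, so W_by = −ΔU = nCᵥ(T₁ − T₂).
Cᵥ = 5R/2 = 20.79 J/(mol·K).
W = (2.32)(20.79)(429 − 757) = -15817 J.
Work on gas = −W_by = 15817 J.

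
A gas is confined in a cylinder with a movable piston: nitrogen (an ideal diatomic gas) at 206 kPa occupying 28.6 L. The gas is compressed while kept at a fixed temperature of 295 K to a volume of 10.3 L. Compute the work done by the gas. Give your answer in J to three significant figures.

W ≈ -6020 J

Isothermal: W = nRT ln(V₂/V₁) = P₁V₁ ln(V₂/V₁).
P₁V₁ = (206 kPa)(28.6 L) = 5892 J.
W = 5892 × ln(10.3/28.6) = 5892 × -1.021
W_by_gas = -6017 J.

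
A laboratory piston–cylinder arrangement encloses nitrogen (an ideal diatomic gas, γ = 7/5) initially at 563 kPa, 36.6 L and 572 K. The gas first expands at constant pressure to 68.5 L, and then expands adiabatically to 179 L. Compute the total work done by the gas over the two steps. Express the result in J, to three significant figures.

W_total ≈ 48700 J

Step 1 (isobaric): W = PΔV = (563 kPa)(68.5 − 36.6 L) = 17960 J.
After step 1: P = 563 kPa, V = 68.5 L, T = 1071 K.
Step 2 (adiabatic): W = (P₁V₁ − P₂V₂)/(γ−1) = (38566 − 26262)/0.4 = 30758 J.
W_total = 17960 + 30758 = 48718 J.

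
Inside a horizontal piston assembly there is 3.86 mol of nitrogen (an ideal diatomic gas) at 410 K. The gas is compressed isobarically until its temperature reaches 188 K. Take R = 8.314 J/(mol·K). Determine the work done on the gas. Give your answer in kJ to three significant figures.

Isobaric: W = P ΔV = nR ΔT.
W = (3.86)(8.314)(188 − 410) = -7124 J.
Work on gas = −W_by = 7124 J.

W ≈ 7.12 kJ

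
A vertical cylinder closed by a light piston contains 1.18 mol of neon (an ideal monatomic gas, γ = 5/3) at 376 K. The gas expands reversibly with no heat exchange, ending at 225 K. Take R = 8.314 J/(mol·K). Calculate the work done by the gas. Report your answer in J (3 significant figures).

Adiabatic ⇒ Q = 0, so W_by = −ΔU = nCᵥ(T₁ − T₂).
Cᵥ = 3R/2 = 12.47 J/(mol·K).
W = (1.18)(12.47)(376 − 225) = 2222 J.

W ≈ 2220 J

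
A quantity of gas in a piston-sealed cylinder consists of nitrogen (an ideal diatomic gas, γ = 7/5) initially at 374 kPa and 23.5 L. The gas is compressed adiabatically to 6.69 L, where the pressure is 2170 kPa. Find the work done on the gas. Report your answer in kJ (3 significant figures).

W ≈ 14.3 kJ

Adiabatic: W = (P₁V₁ − P₂V₂)/(γ − 1) with γ = 7/5.
P₁V₁ = 8789 J, P₂V₂ = 14517 J.
W = (8789 − 14517) / 0.4 = -14321 J.
Work on gas = −W_by = 14321 J.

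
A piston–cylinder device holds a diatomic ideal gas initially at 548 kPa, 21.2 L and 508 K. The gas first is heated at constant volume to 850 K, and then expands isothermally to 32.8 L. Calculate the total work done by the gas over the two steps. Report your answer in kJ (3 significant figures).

W_total ≈ 8.48 kJ

Step 1 (isochoric): W = 0 (constant volume).
After step 1: P = 916.9 kPa (V unchanged).
Step 2 (isothermal): W = P₁V₁ ln(V₂/V₁) = (19439) ln(32.8/21.2) = 8484 J.
W_total = 0 + 8484 = 8484 J.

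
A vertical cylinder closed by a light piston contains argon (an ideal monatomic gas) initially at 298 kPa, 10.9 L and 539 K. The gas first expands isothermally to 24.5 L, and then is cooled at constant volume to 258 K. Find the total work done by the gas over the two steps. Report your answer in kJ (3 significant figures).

W_total ≈ 2.63 kJ

Step 1 (isothermal): W = P₁V₁ ln(V₂/V₁) = (3248) ln(24.5/10.9) = 2631 J.
Step 2 (isochoric): W = 0 (constant volume).
W_total = 2631 + 0 = 2631 J.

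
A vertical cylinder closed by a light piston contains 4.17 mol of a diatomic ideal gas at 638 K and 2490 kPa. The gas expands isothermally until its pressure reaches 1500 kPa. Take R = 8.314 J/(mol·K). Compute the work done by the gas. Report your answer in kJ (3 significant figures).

W ≈ 11.2 kJ

Isothermal process: W = nRT ln(V₂/V₁) = nRT ln(P₁/P₂).
W = (4.17)(8.314)(638) × ln(2490/1500)
  = 22119 × ln(1.66) = 22119 × 0.5068
W_by_gas = 11210 J.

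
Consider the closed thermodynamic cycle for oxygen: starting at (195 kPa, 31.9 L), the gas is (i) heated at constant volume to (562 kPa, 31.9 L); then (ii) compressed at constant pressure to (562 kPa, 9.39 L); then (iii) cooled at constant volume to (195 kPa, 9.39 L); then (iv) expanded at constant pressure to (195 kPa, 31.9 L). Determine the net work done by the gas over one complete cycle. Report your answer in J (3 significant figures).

Constant-volume legs do no work.
W(ii) = (562)(9.39 − 31.9) = -12651 J; W(iv) = (195)(31.9 − 9.39) = 4389 J.
W_net = -12651 + 4389 = -8261 J (the counter-clockwise enclosed area).

W_net ≈ -8260 J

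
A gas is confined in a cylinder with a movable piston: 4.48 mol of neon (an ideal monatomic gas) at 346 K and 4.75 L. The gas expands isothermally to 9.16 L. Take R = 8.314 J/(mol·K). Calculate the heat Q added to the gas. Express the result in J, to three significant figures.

Isothermal ⇒ ΔU = 0, so Q = W = nRT ln(V₂/V₁).
Q = (4.48)(8.314)(346) ln(9.16/4.75) = 12887 × 0.6567 = 8463 J.

Q ≈ 8460 J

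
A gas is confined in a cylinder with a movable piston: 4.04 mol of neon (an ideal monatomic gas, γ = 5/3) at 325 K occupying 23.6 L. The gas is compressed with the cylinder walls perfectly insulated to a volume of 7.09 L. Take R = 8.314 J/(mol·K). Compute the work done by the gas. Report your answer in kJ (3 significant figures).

W ≈ -20.1 kJ

Adiabatic: TV^(γ−1) = const with γ = 5/3.
T₂ = T₁ (V₁/V₂)^(γ−1) = 325 × (23.6/7.09)^0.667 = 325 × 2.229 = 724.5 K.
W_by = nCᵥ(T₁ − T₂) = (4.04)(12.47)(325 − 724.5) = -20130 J.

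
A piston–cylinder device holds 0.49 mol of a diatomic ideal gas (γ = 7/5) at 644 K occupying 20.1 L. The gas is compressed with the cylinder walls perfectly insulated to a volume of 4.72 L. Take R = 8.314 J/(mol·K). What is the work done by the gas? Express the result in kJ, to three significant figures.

W ≈ -5.15 kJ

Adiabatic: TV^(γ−1) = const with γ = 7/5.
T₂ = T₁ (V₁/V₂)^(γ−1) = 644 × (20.1/4.72)^0.4 = 644 × 1.785 = 1150 K.
W_by = nCᵥ(T₁ − T₂) = (0.49)(20.79)(644 − 1150) = -5150 J.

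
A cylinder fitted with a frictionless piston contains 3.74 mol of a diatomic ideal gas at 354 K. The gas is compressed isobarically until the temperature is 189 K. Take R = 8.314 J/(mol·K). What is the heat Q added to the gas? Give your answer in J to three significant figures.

Q ≈ -18000 J

Isobaric: W = nRΔT = (3.74)(8.314)(-165) = -5131 J.
ΔU = nCᵥΔT with Cᵥ = 5R/2: ΔU = (3.74)(20.79)(-165) = -12826 J.
Q = ΔU + W = -12826 − 5131 = -17957 J.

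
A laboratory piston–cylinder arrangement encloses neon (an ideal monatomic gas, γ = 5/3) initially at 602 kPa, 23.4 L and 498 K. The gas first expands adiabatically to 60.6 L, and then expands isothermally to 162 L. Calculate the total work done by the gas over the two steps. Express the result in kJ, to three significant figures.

Step 1 (adiabatic): W = (P₁V₁ − P₂V₂)/(γ−1) = (14087 − 7470)/0.667 = 9926 J.
After step 1: P = 123.3 kPa, V = 60.6 L, T = 264.1 K.
Step 2 (isothermal): W = P₁V₁ ln(V₂/V₁) = (7470) ln(162/60.6) = 7345 J.
W_total = 9926 + 7345 = 17271 J.

W_total ≈ 17.3 kJ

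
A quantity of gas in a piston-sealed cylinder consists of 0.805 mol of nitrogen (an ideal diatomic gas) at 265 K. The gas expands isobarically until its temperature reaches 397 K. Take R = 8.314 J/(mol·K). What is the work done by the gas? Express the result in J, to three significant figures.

W ≈ 883 J

Isobaric: W = P ΔV = nR ΔT.
W = (0.805)(8.314)(397 − 265) = 883.4 J.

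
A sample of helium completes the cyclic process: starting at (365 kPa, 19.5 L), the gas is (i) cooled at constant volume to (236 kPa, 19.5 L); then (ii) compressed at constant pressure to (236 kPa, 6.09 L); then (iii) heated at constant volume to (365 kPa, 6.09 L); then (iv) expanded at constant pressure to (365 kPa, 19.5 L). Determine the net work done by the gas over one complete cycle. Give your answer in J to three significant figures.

Constant-volume legs do no work.
W(ii) = (236)(6.09 − 19.5) = -3165 J; W(iv) = (365)(19.5 − 6.09) = 4895 J.
W_net = -3165 + 4895 = 1730 J (the clockwise enclosed area).

W_net ≈ 1730 J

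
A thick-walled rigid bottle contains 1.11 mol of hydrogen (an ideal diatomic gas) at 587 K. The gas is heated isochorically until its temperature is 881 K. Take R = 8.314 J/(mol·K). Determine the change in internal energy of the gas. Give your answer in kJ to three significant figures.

ΔU ≈ 6.78 kJ

Constant volume ⇒ W = 0, so Q = ΔU = nCᵥΔT with Cᵥ = 5R/2 = 20.79 J/(mol·K).
ΔU = (1.11)(20.79)(881 − 587) = 6783 J.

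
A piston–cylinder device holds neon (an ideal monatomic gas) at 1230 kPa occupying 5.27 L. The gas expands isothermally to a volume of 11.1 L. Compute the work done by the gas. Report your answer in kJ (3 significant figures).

W ≈ 4.83 kJ

Isothermal: W = nRT ln(V₂/V₁) = P₁V₁ ln(V₂/V₁).
P₁V₁ = (1230 kPa)(5.27 L) = 6482 J.
W = 6482 × ln(11.1/5.27) = 6482 × 0.7449
W_by_gas = 4829 J.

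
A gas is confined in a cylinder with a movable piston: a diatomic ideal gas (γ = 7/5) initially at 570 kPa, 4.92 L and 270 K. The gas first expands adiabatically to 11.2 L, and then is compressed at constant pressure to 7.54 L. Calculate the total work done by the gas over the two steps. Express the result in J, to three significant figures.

Step 1 (adiabatic): W = (P₁V₁ − P₂V₂)/(γ−1) = (2804 − 2018)/0.4 = 1966 J.
After step 1: P = 180.2 kPa, V = 11.2 L, T = 194.3 K.
Step 2 (isobaric): W = PΔV = (180.2 kPa)(7.54 − 11.2 L) = -659.5 J.
W_total = 1966 − 659.5 = 1306 J.

W_total ≈ 1310 J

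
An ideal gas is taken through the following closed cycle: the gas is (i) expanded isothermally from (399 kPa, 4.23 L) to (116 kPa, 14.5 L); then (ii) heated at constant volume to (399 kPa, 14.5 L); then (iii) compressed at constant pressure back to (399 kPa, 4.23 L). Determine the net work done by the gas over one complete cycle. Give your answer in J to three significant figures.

Leg (i): W = PᵢVᵢ ln(V_f/Vᵢ) = (1688) ln(14.5/4.23) = 2079 J.
Leg (ii): W = 0.
Leg (iii): W = PΔV = (399)(4.23 − 14.5) = -4098 J.
W_net = 2079 − 4098 = -2018 J.

W_net ≈ -2020 J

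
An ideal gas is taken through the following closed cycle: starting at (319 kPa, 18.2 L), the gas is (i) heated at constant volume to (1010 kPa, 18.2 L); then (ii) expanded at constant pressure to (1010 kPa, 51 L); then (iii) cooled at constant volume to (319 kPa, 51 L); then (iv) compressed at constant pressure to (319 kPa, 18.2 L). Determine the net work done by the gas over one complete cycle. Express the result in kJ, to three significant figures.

Constant-volume legs do no work.
W(ii) = (1010)(51 − 18.2) = 33128 J; W(iv) = (319)(18.2 − 51) = -10463 J.
W_net = 33128 − 10463 = 22665 J (the clockwise enclosed area).

W_net ≈ 22.7 kJ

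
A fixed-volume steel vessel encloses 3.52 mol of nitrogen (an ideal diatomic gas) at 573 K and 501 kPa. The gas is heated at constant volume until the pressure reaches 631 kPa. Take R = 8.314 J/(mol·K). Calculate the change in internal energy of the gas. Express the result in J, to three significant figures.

ΔU ≈ 10900 J

Constant volume ⇒ W = 0, so Q = ΔU = nCᵥΔT with Cᵥ = 5R/2 = 20.79 J/(mol·K).
At constant V, T₂/T₁ = P₂/P₁ ⇒ ΔT = T₁(P₂/P₁ − 1) = 573·(631/501 − 1) = 148.7 K.
ΔU = (3.52)(20.79)(148.7) = 10878 J.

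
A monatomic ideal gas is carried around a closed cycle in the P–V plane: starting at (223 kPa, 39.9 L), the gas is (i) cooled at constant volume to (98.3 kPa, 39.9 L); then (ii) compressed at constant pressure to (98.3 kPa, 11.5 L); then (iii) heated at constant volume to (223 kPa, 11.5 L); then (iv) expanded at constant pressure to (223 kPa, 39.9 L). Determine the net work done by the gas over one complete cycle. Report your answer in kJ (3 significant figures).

Constant-volume legs do no work.
W(ii) = (98.3)(11.5 − 39.9) = -2792 J; W(iv) = (223)(39.9 − 11.5) = 6333 J.
W_net = -2792 + 6333 = 3541 J (the clockwise enclosed area).

W_net ≈ 3.54 kJ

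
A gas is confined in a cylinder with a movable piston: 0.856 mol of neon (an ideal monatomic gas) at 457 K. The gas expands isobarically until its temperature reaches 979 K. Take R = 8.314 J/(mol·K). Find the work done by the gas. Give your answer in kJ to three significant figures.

W ≈ 3.71 kJ

Isobaric: W = P ΔV = nR ΔT.
W = (0.856)(8.314)(979 − 457) = 3715 J.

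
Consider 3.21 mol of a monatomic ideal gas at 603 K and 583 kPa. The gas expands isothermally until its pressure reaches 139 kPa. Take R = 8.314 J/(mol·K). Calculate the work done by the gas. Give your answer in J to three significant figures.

W ≈ 23100 J

Isothermal process: W = nRT ln(V₂/V₁) = nRT ln(P₁/P₂).
W = (3.21)(8.314)(603) × ln(583/139)
  = 16093 × ln(4.194) = 16093 × 1.434
W_by_gas = 23073 J.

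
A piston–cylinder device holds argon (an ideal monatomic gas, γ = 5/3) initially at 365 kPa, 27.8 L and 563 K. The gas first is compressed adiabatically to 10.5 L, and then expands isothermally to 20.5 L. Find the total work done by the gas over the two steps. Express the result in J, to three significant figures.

W_total ≈ -916 J

Step 1 (adiabatic): W = (P₁V₁ − P₂V₂)/(γ−1) = (10147 − 19420)/0.667 = -13909 J.
After step 1: P = 1849 kPa, V = 10.5 L, T = 1077 K.
Step 2 (isothermal): W = P₁V₁ ln(V₂/V₁) = (19420) ln(20.5/10.5) = 12993 J.
W_total = -13909 + 12993 = -916.3 J.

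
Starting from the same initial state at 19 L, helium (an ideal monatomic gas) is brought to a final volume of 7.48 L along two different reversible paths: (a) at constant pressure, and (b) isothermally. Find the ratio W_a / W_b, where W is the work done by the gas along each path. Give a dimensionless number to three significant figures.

Path (a) isobaric: W = P₁(V₂ − V₁) → W_a/(P₁V₁) = -0.6063.
Path (b) isothermal: W = P₁V₁ ln(V₂/V₁) → W_b/(P₁V₁) = -0.9322.
W_a / W_b = -0.6063 / -0.9322 = 0.6504.

W_a / W_b ≈ 0.650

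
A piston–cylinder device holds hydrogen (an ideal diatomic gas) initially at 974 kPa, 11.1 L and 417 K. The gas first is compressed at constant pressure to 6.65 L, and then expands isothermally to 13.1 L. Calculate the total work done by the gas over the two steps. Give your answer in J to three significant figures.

W_total ≈ 57.1 J

Step 1 (isobaric): W = PΔV = (974 kPa)(6.65 − 11.1 L) = -4334 J.
After step 1: P = 974 kPa, V = 6.65 L, T = 249.8 K.
Step 2 (isothermal): W = P₁V₁ ln(V₂/V₁) = (6477) ln(13.1/6.65) = 4391 J.
W_total = -4334 + 4391 = 57.14 J.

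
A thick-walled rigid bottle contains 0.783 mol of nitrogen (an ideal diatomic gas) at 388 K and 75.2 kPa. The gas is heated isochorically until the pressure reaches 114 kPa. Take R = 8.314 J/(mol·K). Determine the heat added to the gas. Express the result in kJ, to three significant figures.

Constant volume ⇒ W = 0, so Q = ΔU = nCᵥΔT with Cᵥ = 5R/2 = 20.79 J/(mol·K).
At constant V, T₂/T₁ = P₂/P₁ ⇒ ΔT = T₁(P₂/P₁ − 1) = 388·(114/75.2 − 1) = 200.2 K.
ΔU = (0.783)(20.79)(200.2) = 3258 J.

Q ≈ 3.26 kJ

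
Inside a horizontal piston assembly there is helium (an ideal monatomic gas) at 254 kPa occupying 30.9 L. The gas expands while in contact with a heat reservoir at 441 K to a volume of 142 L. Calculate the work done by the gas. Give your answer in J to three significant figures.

W ≈ 12000 J

Isothermal: W = nRT ln(V₂/V₁) = P₁V₁ ln(V₂/V₁).
P₁V₁ = (254 kPa)(30.9 L) = 7849 J.
W = 7849 × ln(142/30.9) = 7849 × 1.525
W_by_gas = 11970 J.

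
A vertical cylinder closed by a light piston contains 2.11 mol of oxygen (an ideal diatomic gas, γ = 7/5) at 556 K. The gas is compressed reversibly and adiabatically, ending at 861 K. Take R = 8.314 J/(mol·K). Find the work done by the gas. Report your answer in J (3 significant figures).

Adiabatic ⇒ Q = 0, so W_by = −ΔU = nCᵥ(T₁ − T₂).
Cᵥ = 5R/2 = 20.79 J/(mol·K).
W = (2.11)(20.79)(556 − 861) = -13376 J.

W ≈ -13400 J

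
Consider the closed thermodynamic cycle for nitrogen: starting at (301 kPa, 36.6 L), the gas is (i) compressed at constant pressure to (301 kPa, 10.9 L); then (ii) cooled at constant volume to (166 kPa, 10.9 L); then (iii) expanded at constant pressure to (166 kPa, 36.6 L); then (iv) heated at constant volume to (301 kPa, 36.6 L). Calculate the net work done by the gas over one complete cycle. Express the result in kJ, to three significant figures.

W_net ≈ -3.47 kJ

Constant-volume legs do no work.
W(i) = (301)(10.9 − 36.6) = -7736 J; W(iii) = (166)(36.6 − 10.9) = 4266 J.
W_net = -7736 + 4266 = -3470 J (the counter-clockwise enclosed area).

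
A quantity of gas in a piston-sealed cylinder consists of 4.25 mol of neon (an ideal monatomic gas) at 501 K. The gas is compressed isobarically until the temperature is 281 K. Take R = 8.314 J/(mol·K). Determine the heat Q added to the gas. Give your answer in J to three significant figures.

Isobaric: W = nRΔT = (4.25)(8.314)(-220) = -7774 J.
ΔU = nCᵥΔT with Cᵥ = 3R/2: ΔU = (4.25)(12.47)(-220) = -11660 J.
Q = ΔU + W = -11660 − 7774 = -19434 J.

Q ≈ -19400 J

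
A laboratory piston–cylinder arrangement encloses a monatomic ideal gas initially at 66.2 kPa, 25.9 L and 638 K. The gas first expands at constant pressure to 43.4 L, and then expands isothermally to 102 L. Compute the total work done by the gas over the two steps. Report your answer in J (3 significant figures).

Step 1 (isobaric): W = PΔV = (66.2 kPa)(43.4 − 25.9 L) = 1158 J.
After step 1: P = 66.2 kPa, V = 43.4 L, T = 1069 K.
Step 2 (isothermal): W = P₁V₁ ln(V₂/V₁) = (2873) ln(102/43.4) = 2455 J.
W_total = 1158 + 2455 = 3614 J.

W_total ≈ 3610 J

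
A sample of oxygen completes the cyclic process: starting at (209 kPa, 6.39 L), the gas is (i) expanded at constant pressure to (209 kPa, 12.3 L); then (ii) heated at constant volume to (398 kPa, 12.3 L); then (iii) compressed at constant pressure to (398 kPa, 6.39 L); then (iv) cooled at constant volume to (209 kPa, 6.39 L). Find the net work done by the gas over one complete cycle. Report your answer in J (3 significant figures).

Constant-volume legs do no work.
W(i) = (209)(12.3 − 6.39) = 1235 J; W(iii) = (398)(6.39 − 12.3) = -2352 J.
W_net = 1235 − 2352 = -1117 J (the counter-clockwise enclosed area).

W_net ≈ -1120 J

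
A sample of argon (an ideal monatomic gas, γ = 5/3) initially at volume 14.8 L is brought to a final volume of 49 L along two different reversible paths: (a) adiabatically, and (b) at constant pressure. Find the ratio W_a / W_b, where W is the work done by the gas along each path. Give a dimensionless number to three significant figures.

W_a / W_b ≈ 0.357

Path (a) adiabatic: W = P₁V₁(1 − (V₁/V₂)^(γ−1))/(γ−1) → W_a/(P₁V₁) = 0.8247.
Path (b) isobaric: W = P₁(V₂ − V₁) → W_b/(P₁V₁) = 2.311.
W_a / W_b = 0.8247 / 2.311 = 0.3569.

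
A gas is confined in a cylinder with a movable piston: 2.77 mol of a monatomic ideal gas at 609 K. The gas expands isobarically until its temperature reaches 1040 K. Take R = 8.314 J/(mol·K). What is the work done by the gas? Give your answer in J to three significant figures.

Isobaric: W = P ΔV = nR ΔT.
W = (2.77)(8.314)(1040 − 609) = 9926 J.

W ≈ 9930 J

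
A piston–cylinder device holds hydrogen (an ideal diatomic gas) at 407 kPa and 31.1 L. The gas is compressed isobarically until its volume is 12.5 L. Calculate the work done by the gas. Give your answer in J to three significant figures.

Isobaric: W = P ΔV.
W = (407 kPa)(12.5 − 31.1 L) = (407)(-18.6) = -7570 J.

W ≈ -7570 J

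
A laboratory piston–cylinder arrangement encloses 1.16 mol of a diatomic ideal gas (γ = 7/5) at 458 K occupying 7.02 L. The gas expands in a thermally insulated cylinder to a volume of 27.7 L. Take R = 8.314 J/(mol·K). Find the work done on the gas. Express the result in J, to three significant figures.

W ≈ -4670 J

Adiabatic: TV^(γ−1) = const with γ = 7/5.
T₂ = T₁ (V₁/V₂)^(γ−1) = 458 × (7.02/27.7)^0.4 = 458 × 0.5775 = 264.5 K.
W_by = nCᵥ(T₁ − T₂) = (1.16)(20.79)(458 − 264.5) = 4666 J.
Work on gas = −W_by = -4666 J.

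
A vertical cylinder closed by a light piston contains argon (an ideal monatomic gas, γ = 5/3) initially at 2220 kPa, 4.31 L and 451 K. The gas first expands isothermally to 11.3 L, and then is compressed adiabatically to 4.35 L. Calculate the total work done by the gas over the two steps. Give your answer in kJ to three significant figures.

W_total ≈ -3.55 kJ

Step 1 (isothermal): W = P₁V₁ ln(V₂/V₁) = (9568) ln(11.3/4.31) = 9222 J.
After step 1: P = 846.7 kPa, V = 11.3 L, T = 451 K.
Step 2 (adiabatic): W = (P₁V₁ − P₂V₂)/(γ−1) = (9568 − 18081)/0.667 = -12769 J.
W_total = 9222 − 12769 = -3547 J.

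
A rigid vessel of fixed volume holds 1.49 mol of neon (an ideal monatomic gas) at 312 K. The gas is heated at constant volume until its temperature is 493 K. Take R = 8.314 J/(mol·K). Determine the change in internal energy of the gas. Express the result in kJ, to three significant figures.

Constant volume ⇒ W = 0, so Q = ΔU = nCᵥΔT with Cᵥ = 3R/2 = 12.47 J/(mol·K).
ΔU = (1.49)(12.47)(493 − 312) = 3363 J.

ΔU ≈ 3.36 kJ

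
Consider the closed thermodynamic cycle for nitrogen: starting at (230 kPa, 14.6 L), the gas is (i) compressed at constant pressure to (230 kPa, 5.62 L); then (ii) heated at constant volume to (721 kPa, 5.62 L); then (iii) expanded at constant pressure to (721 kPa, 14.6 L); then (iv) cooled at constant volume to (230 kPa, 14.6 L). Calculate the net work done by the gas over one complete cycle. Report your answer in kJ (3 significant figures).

W_net ≈ 4.41 kJ

Constant-volume legs do no work.
W(i) = (230)(5.62 − 14.6) = -2065 J; W(iii) = (721)(14.6 − 5.62) = 6475 J.
W_net = -2065 + 6475 = 4409 J (the clockwise enclosed area).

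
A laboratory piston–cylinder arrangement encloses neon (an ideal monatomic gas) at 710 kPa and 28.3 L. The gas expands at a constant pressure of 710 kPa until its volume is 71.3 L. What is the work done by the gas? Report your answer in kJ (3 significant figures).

Isobaric: W = P ΔV.
W = (710 kPa)(71.3 − 28.3 L) = (710)(43) = 30530 J.

W ≈ 30.5 kJ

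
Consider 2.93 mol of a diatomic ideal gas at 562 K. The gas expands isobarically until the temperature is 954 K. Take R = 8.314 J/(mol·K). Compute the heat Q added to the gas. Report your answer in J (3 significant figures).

Isobaric: W = nRΔT = (2.93)(8.314)(392) = 9549 J.
ΔU = nCᵥΔT with Cᵥ = 5R/2: ΔU = (2.93)(20.79)(392) = 23873 J.
Q = ΔU + W = 23873 + 9549 = 33422 J.

Q ≈ 33400 J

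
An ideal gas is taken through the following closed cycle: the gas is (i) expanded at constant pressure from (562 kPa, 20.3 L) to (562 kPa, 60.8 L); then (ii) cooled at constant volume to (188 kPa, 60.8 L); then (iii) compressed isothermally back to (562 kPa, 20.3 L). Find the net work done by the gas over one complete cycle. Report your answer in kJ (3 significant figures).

W_net ≈ 10.2 kJ

Leg (i): W = PΔV = (562)(60.8 − 20.3) = 22761 J.
Leg (ii): W = 0.
Leg (iii): W = PᵢVᵢ ln(V_f/Vᵢ) = (11430) ln(20.3/60.8) = -12539 J.
W_net = 22761 − 12539 = 10222 J.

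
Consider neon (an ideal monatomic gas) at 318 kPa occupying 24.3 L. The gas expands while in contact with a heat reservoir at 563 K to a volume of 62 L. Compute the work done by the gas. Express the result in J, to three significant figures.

Isothermal: W = nRT ln(V₂/V₁) = P₁V₁ ln(V₂/V₁).
P₁V₁ = (318 kPa)(24.3 L) = 7727 J.
W = 7727 × ln(62/24.3) = 7727 × 0.9367
W_by_gas = 7238 J.

W ≈ 7240 J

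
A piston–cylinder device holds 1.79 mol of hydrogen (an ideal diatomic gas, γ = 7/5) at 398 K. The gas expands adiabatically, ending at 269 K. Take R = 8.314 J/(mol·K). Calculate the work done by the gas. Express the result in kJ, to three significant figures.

W ≈ 4.80 kJ

Adiabatic ⇒ Q = 0, so W_by = −ΔU = nCᵥ(T₁ − T₂).
Cᵥ = 5R/2 = 20.79 J/(mol·K).
W = (1.79)(20.79)(398 − 269) = 4799 J.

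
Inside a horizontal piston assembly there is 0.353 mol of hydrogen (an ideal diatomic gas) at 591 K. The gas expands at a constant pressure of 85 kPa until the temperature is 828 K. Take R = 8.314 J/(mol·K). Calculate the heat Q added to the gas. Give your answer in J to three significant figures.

Isobaric: W = nRΔT = (0.353)(8.314)(237) = 695.6 J.
ΔU = nCᵥΔT with Cᵥ = 5R/2: ΔU = (0.353)(20.79)(237) = 1739 J.
Q = ΔU + W = 1739 + 695.6 = 2434 J.

Q ≈ 2430 J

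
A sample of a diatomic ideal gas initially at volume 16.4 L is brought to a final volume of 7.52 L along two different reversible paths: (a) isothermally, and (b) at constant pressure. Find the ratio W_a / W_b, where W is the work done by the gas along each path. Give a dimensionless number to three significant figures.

Path (a) isothermal: W = P₁V₁ ln(V₂/V₁) → W_a/(P₁V₁) = -0.7797.
Path (b) isobaric: W = P₁(V₂ − V₁) → W_b/(P₁V₁) = -0.5415.
W_a / W_b = -0.7797 / -0.5415 = 1.44.

W_a / W_b ≈ 1.44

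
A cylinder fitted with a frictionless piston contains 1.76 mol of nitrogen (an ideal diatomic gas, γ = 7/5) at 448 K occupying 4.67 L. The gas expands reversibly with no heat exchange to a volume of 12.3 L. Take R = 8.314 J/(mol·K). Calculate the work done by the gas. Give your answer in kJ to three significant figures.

W ≈ 5.26 kJ

Adiabatic: TV^(γ−1) = const with γ = 7/5.
T₂ = T₁ (V₁/V₂)^(γ−1) = 448 × (4.67/12.3)^0.4 = 448 × 0.6788 = 304.1 K.
W_by = nCᵥ(T₁ − T₂) = (1.76)(20.79)(448 − 304.1) = 5263 J.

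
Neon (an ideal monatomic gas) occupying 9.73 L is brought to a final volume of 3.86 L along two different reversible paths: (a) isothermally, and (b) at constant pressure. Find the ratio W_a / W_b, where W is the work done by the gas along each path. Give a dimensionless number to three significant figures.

Path (a) isothermal: W = P₁V₁ ln(V₂/V₁) → W_a/(P₁V₁) = -0.9245.
Path (b) isobaric: W = P₁(V₂ − V₁) → W_b/(P₁V₁) = -0.6033.
W_a / W_b = -0.9245 / -0.6033 = 1.533.

W_a / W_b ≈ 1.53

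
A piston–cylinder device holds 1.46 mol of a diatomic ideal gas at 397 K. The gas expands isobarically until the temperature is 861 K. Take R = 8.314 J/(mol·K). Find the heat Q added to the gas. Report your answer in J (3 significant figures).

Isobaric: W = nRΔT = (1.46)(8.314)(464) = 5632 J.
ΔU = nCᵥΔT with Cᵥ = 5R/2: ΔU = (1.46)(20.79)(464) = 14081 J.
Q = ΔU + W = 14081 + 5632 = 19713 J.

Q ≈ 19700 J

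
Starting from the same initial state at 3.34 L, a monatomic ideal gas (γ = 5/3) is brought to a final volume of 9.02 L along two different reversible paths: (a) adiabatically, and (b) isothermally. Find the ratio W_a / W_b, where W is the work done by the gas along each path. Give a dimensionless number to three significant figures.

Path (a) adiabatic: W = P₁V₁(1 − (V₁/V₂)^(γ−1))/(γ−1) → W_a/(P₁V₁) = 0.7265.
Path (b) isothermal: W = P₁V₁ ln(V₂/V₁) → W_b/(P₁V₁) = 0.9935.
W_a / W_b = 0.7265 / 0.9935 = 0.7313.

W_a / W_b ≈ 0.731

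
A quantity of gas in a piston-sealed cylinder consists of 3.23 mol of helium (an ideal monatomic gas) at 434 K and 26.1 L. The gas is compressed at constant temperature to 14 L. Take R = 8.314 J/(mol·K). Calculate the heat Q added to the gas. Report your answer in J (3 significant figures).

Q ≈ -7260 J

Isothermal ⇒ ΔU = 0, so Q = W = nRT ln(V₂/V₁).
Q = (3.23)(8.314)(434) ln(14/26.1) = 11655 × -0.6229 = -7259 J.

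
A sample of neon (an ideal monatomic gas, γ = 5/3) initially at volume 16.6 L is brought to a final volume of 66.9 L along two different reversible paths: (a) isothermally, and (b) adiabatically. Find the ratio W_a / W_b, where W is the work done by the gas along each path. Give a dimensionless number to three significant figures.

W_a / W_b ≈ 1.54

Path (a) isothermal: W = P₁V₁ ln(V₂/V₁) → W_a/(P₁V₁) = 1.394.
Path (b) adiabatic: W = P₁V₁(1 − (V₁/V₂)^(γ−1))/(γ−1) → W_b/(P₁V₁) = 0.9077.
W_a / W_b = 1.394 / 0.9077 = 1.536.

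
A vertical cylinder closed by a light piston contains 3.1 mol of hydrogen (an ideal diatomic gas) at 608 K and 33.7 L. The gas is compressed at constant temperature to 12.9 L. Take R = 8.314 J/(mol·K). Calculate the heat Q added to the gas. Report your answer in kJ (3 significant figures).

Isothermal ⇒ ΔU = 0, so Q = W = nRT ln(V₂/V₁).
Q = (3.1)(8.314)(608) ln(12.9/33.7) = 15670 × -0.9603 = -15048 J.

Q ≈ -15.0 kJ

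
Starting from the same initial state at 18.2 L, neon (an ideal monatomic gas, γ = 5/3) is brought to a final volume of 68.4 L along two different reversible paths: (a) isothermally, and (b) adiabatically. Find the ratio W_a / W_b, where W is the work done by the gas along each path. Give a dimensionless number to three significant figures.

W_a / W_b ≈ 1.51

Path (a) isothermal: W = P₁V₁ ln(V₂/V₁) → W_a/(P₁V₁) = 1.324.
Path (b) adiabatic: W = P₁V₁(1 − (V₁/V₂)^(γ−1))/(γ−1) → W_b/(P₁V₁) = 0.8795.
W_a / W_b = 1.324 / 0.8795 = 1.505.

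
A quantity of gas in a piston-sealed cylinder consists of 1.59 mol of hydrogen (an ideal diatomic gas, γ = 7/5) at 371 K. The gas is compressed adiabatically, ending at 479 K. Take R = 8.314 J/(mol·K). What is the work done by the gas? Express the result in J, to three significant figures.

Adiabatic ⇒ Q = 0, so W_by = −ΔU = nCᵥ(T₁ − T₂).
Cᵥ = 5R/2 = 20.79 J/(mol·K).
W = (1.59)(20.79)(371 − 479) = -3569 J.

W ≈ -3570 J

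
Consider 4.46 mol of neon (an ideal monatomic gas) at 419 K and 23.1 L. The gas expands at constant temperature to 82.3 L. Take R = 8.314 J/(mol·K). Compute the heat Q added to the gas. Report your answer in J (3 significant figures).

Isothermal ⇒ ΔU = 0, so Q = W = nRT ln(V₂/V₁).
Q = (4.46)(8.314)(419) ln(82.3/23.1) = 15537 × 1.271 = 19740 J.

Q ≈ 19700 J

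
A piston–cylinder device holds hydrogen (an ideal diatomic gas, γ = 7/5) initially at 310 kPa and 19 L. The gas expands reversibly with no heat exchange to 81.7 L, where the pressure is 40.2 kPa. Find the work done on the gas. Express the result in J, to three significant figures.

Adiabatic: W = (P₁V₁ − P₂V₂)/(γ − 1) with γ = 7/5.
P₁V₁ = 5890 J, P₂V₂ = 3284 J.
W = (5890 − 3284) / 0.4 = 6514 J.
Work on gas = −W_by = -6514 J.

W ≈ -6510 J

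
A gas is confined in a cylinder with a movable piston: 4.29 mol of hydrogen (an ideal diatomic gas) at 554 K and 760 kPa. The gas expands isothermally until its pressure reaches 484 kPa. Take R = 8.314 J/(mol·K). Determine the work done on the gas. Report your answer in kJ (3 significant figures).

W ≈ -8.92 kJ

Isothermal process: W = nRT ln(V₂/V₁) = nRT ln(P₁/P₂).
W = (4.29)(8.314)(554) × ln(760/484)
  = 19760 × ln(1.57) = 19760 × 0.4512
W_by_gas = 8916 J; work on gas = −W_by = -8916 J.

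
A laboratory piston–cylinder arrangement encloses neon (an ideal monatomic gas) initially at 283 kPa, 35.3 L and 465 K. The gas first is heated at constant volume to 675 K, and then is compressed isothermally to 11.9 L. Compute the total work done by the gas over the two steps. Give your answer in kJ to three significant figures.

Step 1 (isochoric): W = 0 (constant volume).
After step 1: P = 410.8 kPa (V unchanged).
Step 2 (isothermal): W = P₁V₁ ln(V₂/V₁) = (14501) ln(11.9/35.3) = -15768 J.
W_total = 0 − 15768 = -15768 J.

W_total ≈ -15.8 kJ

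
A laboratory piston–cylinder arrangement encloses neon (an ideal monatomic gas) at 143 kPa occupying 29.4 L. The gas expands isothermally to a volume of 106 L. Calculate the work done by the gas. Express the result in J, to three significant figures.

Isothermal: W = nRT ln(V₂/V₁) = P₁V₁ ln(V₂/V₁).
P₁V₁ = (143 kPa)(29.4 L) = 4204 J.
W = 4204 × ln(106/29.4) = 4204 × 1.282
W_by_gas = 5392 J.

W ≈ 5390 J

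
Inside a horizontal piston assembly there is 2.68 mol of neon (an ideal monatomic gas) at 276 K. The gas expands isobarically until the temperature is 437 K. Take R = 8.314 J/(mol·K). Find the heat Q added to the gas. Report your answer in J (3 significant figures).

Q ≈ 8970 J

Isobaric: W = nRΔT = (2.68)(8.314)(161) = 3587 J.
ΔU = nCᵥΔT with Cᵥ = 3R/2: ΔU = (2.68)(12.47)(161) = 5381 J.
Q = ΔU + W = 5381 + 3587 = 8968 J.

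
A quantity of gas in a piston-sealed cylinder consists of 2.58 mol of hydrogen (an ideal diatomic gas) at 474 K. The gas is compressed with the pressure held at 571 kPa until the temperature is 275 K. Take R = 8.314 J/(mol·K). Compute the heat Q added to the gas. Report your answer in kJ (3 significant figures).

Q ≈ -14.9 kJ

Isobaric: W = nRΔT = (2.58)(8.314)(-199) = -4269 J.
ΔU = nCᵥΔT with Cᵥ = 5R/2: ΔU = (2.58)(20.79)(-199) = -10671 J.
Q = ΔU + W = -10671 − 4269 = -14940 J.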